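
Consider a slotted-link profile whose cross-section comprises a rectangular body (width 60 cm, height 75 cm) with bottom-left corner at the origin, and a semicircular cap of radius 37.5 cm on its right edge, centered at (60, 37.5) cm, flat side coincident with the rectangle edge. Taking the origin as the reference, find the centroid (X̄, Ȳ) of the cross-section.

rectangular body: A = 60 × 75 = 4500.00, centroid at (30.00, 37.50).
semicircular end: A = ½π·37.5² = 2208.93, centroid at (75.92, 37.50).
ΣA = 6708.93 cm², ΣAX̄ = 302692.19 cm³, ΣAȲ = 251584.96 cm³.
X̄ = 302692.19/6708.93 = 45.12 cm; Ȳ = 251584.96/6708.93 = 37.50 cm.

X̄ = 45.12 cm, Ȳ = 37.50 cm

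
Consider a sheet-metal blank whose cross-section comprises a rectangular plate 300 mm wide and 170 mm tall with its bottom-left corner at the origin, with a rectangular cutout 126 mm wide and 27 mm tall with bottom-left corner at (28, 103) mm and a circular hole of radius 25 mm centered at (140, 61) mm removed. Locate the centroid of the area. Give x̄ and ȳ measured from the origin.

x̄ = 154.83 mm, ȳ = 83.68 mm

Part | A | x̄ᵢ | ȳᵢ | A·x̄ᵢ | A·ȳᵢ
plate | 51000.00 | 150.00 | 85.00 | 7650000.00 | 4335000.00
hole 1 | -3402.00 | 91.00 | 116.50 | -309582.00 | -396333.00
hole 2 | -1963.50 | 140.00 | 61.00 | -274889.36 | -119773.22
Σ | 45634.50 |  |  | 7065528.64 | 3818893.78
x̄ = 7065528.64 / 45634.50 = 154.83 mm
ȳ = 3818893.78 / 45634.50 = 83.68 mm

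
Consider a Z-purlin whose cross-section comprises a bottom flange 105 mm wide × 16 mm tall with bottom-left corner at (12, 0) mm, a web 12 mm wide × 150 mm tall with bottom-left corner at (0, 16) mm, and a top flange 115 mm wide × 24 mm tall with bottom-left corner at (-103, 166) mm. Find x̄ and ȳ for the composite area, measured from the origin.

bottom flange: A = 105 × 16 = 1680.00, centroid at (64.50, 8.00).
web: A = 12 × 150 = 1800.00, centroid at (6.00, 91.00).
top flange: A = 115 × 24 = 2760.00, centroid at (-45.50, 178.00).
ΣA = 6240.00 mm²
ΣAx̄ = (1680.00)(64.50) + (1800.00)(6.00) + (2760.00)(-45.50) = -6420.00 mm³
ΣAȳ = (1680.00)(8.00) + (1800.00)(91.00) + (2760.00)(178.00) = 668520.00 mm³
x̄ = -6420.00 / 6240.00 = -1.03 mm
ȳ = 668520.00 / 6240.00 = 107.13 mm

x̄ = -1.03 mm, ȳ = 107.13 mm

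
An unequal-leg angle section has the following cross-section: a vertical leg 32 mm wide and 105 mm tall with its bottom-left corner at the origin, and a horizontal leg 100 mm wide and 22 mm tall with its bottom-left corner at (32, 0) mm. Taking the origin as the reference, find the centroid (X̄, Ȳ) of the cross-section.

X̄ = 42.12 mm, Ȳ = 36.08 mm

vertical leg: A = 32 × 105 = 3360.00, centroid at (16.00, 52.50).
horizontal leg: A = 100 × 22 = 2200.00, centroid at (82.00, 11.00).
ΣA = 5560.00 mm², ΣAX̄ = 234160.00 mm³, ΣAȲ = 200600.00 mm³.
X̄ = 234160.00/5560.00 = 42.12 mm; Ȳ = 200600.00/5560.00 = 36.08 mm.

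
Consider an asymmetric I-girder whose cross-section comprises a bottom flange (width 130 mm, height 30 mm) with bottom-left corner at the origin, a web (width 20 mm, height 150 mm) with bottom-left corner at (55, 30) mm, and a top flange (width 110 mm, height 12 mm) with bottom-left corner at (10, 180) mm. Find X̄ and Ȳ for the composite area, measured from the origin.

bottom flange: A = 130 × 30 = 3900.00, centroid at (65.00, 15.00).
web: A = 20 × 150 = 3000.00, centroid at (65.00, 105.00).
top flange: A = 110 × 12 = 1320.00, centroid at (65.00, 186.00).
ΣA = 8220.00 mm², ΣAX̄ = 534300.00 mm³, ΣAȲ = 619020.00 mm³.
X̄ = 534300.00/8220.00 = 65.00 mm; Ȳ = 619020.00/8220.00 = 75.31 mm.

X̄ = 65.00 mm, Ȳ = 75.31 mm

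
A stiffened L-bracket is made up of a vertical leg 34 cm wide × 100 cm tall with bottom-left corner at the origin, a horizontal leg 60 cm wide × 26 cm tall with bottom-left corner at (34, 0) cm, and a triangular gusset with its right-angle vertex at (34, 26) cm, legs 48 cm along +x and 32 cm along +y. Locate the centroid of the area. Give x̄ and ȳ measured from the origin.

vertical leg: A = 34 × 100 = 3400.00, centroid at (17.00, 50.00).
horizontal leg: A = 60 × 26 = 1560.00, centroid at (64.00, 13.00).
gusset: A = ½·48·32 = 768.00, centroid at (50.00, 36.67).
ΣA = 5728.00 cm², ΣAx̄ = 196040.00 cm³, ΣAȳ = 218440.00 cm³.
x̄ = 196040.00/5728.00 = 34.22 cm; ȳ = 218440.00/5728.00 = 38.14 cm.

x̄ = 34.22 cm, ȳ = 38.14 cm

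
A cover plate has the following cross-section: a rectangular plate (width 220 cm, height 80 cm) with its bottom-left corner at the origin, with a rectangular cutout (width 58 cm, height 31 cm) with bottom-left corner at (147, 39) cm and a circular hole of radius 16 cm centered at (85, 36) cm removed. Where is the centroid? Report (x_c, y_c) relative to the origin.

plate: A = 220 × 80 = 17600.00, centroid at (110.00, 40.00).
hole 1: A = −(58 × 31) = -1798.00, centroid at (176.00, 54.50).
hole 2: A = −π·16² = -804.25, centroid at (85.00, 36.00).
ΣA = 14997.75 cm²
ΣAx_c = (17600.00)(110.00) + (-1798.00)(176.00) + (-804.25)(85.00) = 1551190.94 cm³
ΣAy_c = (17600.00)(40.00) + (-1798.00)(54.50) + (-804.25)(36.00) = 577056.08 cm³
x_c = 1551190.94 / 14997.75 = 103.43 cm
y_c = 577056.08 / 14997.75 = 38.48 cm

x_c = 103.43 cm, y_c = 38.48 cm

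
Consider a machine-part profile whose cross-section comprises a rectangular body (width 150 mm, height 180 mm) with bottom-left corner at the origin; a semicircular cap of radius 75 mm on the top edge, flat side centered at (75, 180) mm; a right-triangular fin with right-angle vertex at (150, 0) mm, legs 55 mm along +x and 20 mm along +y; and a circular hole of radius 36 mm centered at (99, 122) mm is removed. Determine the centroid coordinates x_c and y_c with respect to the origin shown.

x_c = 73.56 mm, y_c = 117.86 mm

Part | A | x̄ᵢ | ȳᵢ | A·x̄ᵢ | A·ȳᵢ
rectangular body | 27000.00 | 75.00 | 90.00 | 2025000.00 | 2430000.00
semicircular top | 8835.73 | 75.00 | 211.83 | 662679.70 | 1871681.28
triangular fin | 550.00 | 168.33 | 6.67 | 92583.33 | 3666.67
hole | -4071.50 | 99.00 | 122.00 | -403078.90 | -496723.50
Σ | 32314.23 |  |  | 2377184.13 | 3808624.45
x_c = 2377184.13 / 32314.23 = 73.56 mm
y_c = 3808624.45 / 32314.23 = 117.86 mm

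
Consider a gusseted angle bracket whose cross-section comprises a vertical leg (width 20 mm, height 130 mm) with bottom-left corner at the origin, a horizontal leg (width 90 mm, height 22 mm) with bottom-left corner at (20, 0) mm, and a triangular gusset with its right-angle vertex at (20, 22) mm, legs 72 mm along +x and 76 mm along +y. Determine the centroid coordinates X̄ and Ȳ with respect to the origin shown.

X̄ = 37.60 mm, Ȳ = 43.78 mm

Part | A | x̄ᵢ | ȳᵢ | A·x̄ᵢ | A·ȳᵢ
vertical leg | 2600.00 | 10.00 | 65.00 | 26000.00 | 169000.00
horizontal leg | 1980.00 | 65.00 | 11.00 | 128700.00 | 21780.00
gusset | 2736.00 | 44.00 | 47.33 | 120384.00 | 129504.00
Σ | 7316.00 |  |  | 275084.00 | 320284.00
X̄ = 275084.00 / 7316.00 = 37.60 mm
Ȳ = 320284.00 / 7316.00 = 43.78 mm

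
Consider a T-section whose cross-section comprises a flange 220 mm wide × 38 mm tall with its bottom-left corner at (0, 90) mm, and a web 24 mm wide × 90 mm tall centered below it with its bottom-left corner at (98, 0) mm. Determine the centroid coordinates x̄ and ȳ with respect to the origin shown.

web: A = 24 × 90 = 2160.00, centroid at (110.00, 45.00).
flange: A = 220 × 38 = 8360.00, centroid at (110.00, 109.00).
ΣA = 10520.00 mm², ΣAx̄ = 1157200.00 mm³, ΣAȳ = 1008440.00 mm³.
x̄ = 1157200.00/10520.00 = 110.00 mm; ȳ = 1008440.00/10520.00 = 95.86 mm.

x̄ = 110.00 mm, ȳ = 95.86 mm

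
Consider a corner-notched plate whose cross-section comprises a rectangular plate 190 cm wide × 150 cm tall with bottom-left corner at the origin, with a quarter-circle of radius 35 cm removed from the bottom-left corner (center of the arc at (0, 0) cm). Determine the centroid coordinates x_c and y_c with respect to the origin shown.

x_c = 97.80 cm, y_c = 77.10 cm

plate: A = 190 × 150 = 28500.00, centroid at (95.00, 75.00).
removed quarter-circle: A = −¼π·35² = -962.11, centroid at (14.85, 14.85).
ΣA = 27537.89 cm², ΣAx_c = 2693208.33 cm³, ΣAy_c = 2123208.33 cm³.
x_c = 2693208.33/27537.89 = 97.80 cm; y_c = 2123208.33/27537.89 = 77.10 cm.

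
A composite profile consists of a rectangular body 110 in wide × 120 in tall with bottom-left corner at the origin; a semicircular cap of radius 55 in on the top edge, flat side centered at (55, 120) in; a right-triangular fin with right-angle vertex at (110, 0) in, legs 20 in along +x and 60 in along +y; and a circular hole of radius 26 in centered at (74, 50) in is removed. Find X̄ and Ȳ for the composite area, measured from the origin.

rectangular body: A = 110 × 120 = 13200.00, centroid at (55.00, 60.00).
semicircular top: A = ½π·55² = 4751.66, centroid at (55.00, 143.34).
triangular fin: A = ½·20·60 = 600.00, centroid at (116.67, 20.00).
hole: A = −π·26² = -2123.72, centroid at (74.00, 50.00).
ΣA = 16427.94 in², ΣAX̄ = 900186.21 in³, ΣAȲ = 1378929.90 in³.
X̄ = 900186.21/16427.94 = 54.80 in; Ȳ = 1378929.90/16427.94 = 83.94 in.

X̄ = 54.80 in, Ȳ = 83.94 in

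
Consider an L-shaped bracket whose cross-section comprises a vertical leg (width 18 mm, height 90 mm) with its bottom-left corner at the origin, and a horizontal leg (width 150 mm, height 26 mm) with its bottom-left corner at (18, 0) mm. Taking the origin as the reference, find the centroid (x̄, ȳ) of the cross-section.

Part | A | x̄ᵢ | ȳᵢ | A·x̄ᵢ | A·ȳᵢ
vertical leg | 1620.00 | 9.00 | 45.00 | 14580.00 | 72900.00
horizontal leg | 3900.00 | 93.00 | 13.00 | 362700.00 | 50700.00
Σ | 5520.00 |  |  | 377280.00 | 123600.00
x̄ = 377280.00 / 5520.00 = 68.35 mm
ȳ = 123600.00 / 5520.00 = 22.39 mm

x̄ = 68.35 mm, ȳ = 22.39 mm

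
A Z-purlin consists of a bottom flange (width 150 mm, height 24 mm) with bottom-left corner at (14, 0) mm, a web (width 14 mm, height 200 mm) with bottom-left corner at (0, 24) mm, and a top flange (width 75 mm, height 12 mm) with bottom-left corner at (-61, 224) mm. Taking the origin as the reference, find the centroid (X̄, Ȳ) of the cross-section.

X̄ = 43.68 mm, Ȳ = 81.84 mm

bottom flange: A = 150 × 24 = 3600.00, centroid at (89.00, 12.00).
web: A = 14 × 200 = 2800.00, centroid at (7.00, 124.00).
top flange: A = 75 × 12 = 900.00, centroid at (-23.50, 230.00).
ΣA = 7300.00 mm², ΣAX̄ = 318850.00 mm³, ΣAȲ = 597400.00 mm³.
X̄ = 318850.00/7300.00 = 43.68 mm; Ȳ = 597400.00/7300.00 = 81.84 mm.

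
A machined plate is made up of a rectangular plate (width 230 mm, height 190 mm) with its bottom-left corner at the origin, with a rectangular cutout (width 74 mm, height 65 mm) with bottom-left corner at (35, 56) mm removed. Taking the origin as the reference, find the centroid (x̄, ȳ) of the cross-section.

plate: A = 230 × 190 = 43700.00, centroid at (115.00, 95.00).
hole: A = −(74 × 65) = -4810.00, centroid at (72.00, 88.50).
ΣA = 38890.00 mm², ΣAx̄ = 4679180.00 mm³, ΣAȳ = 3725815.00 mm³.
x̄ = 4679180.00/38890.00 = 120.32 mm; ȳ = 3725815.00/38890.00 = 95.80 mm.

x̄ = 120.32 mm, ȳ = 95.80 mm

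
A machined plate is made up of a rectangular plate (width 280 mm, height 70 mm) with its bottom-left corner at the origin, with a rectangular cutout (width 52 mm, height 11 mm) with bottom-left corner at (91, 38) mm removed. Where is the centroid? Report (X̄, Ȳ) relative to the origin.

X̄ = 140.69 mm, Ȳ = 34.74 mm

plate: A = 280 × 70 = 19600.00, centroid at (140.00, 35.00).
hole: A = −(52 × 11) = -572.00, centroid at (117.00, 43.50).
ΣA = 19028.00 mm², ΣAX̄ = 2677076.00 mm³, ΣAȲ = 661118.00 mm³.
X̄ = 2677076.00/19028.00 = 140.69 mm; Ȳ = 661118.00/19028.00 = 34.74 mm.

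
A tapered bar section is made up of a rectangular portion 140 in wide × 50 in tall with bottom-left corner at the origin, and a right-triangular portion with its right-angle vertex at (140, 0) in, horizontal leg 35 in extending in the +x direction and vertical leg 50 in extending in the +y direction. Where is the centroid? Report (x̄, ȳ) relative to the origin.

Part | A | x̄ᵢ | ȳᵢ | A·x̄ᵢ | A·ȳᵢ
rectangular portion | 7000.00 | 70.00 | 25.00 | 490000.00 | 175000.00
triangular portion | 875.00 | 151.67 | 16.67 | 132708.33 | 14583.33
Σ | 7875.00 |  |  | 622708.33 | 189583.33
x̄ = 622708.33 / 7875.00 = 79.07 in
ȳ = 189583.33 / 7875.00 = 24.07 in

x̄ = 79.07 in, ȳ = 24.07 in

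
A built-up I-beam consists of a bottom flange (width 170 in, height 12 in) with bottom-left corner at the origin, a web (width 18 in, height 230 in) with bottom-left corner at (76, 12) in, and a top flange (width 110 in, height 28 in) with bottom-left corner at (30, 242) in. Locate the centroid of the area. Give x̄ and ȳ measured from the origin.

x̄ = 85.00 in, ȳ = 143.25 in

bottom flange: A = 170 × 12 = 2040.00, centroid at (85.00, 6.00).
web: A = 18 × 230 = 4140.00, centroid at (85.00, 127.00).
top flange: A = 110 × 28 = 3080.00, centroid at (85.00, 256.00).
ΣA = 9260.00 in²
ΣAx̄ = (2040.00)(85.00) + (4140.00)(85.00) + (3080.00)(85.00) = 787100.00 in³
ΣAȳ = (2040.00)(6.00) + (4140.00)(127.00) + (3080.00)(256.00) = 1326500.00 in³
x̄ = 787100.00 / 9260.00 = 85.00 in
ȳ = 1326500.00 / 9260.00 = 143.25 in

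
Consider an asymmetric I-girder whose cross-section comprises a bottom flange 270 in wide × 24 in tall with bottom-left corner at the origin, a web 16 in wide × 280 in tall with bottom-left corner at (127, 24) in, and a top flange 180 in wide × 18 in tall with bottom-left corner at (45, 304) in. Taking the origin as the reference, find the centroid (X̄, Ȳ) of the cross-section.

bottom flange: A = 270 × 24 = 6480.00, centroid at (135.00, 12.00).
web: A = 16 × 280 = 4480.00, centroid at (135.00, 164.00).
top flange: A = 180 × 18 = 3240.00, centroid at (135.00, 313.00).
ΣA = 14200.00 in², ΣAX̄ = 1917000.00 in³, ΣAȲ = 1826600.00 in³.
X̄ = 1917000.00/14200.00 = 135.00 in; Ȳ = 1826600.00/14200.00 = 128.63 in.

X̄ = 135.00 in, Ȳ = 128.63 in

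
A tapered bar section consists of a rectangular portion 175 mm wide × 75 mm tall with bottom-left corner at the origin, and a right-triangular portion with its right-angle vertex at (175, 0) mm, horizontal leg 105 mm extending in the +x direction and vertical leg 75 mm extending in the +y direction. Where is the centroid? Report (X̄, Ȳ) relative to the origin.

X̄ = 115.77 mm, Ȳ = 34.62 mm

Part | A | x̄ᵢ | ȳᵢ | A·x̄ᵢ | A·ȳᵢ
rectangular portion | 13125.00 | 87.50 | 37.50 | 1148437.50 | 492187.50
triangular portion | 3937.50 | 210.00 | 25.00 | 826875.00 | 98437.50
Σ | 17062.50 |  |  | 1975312.50 | 590625.00
X̄ = 1975312.50 / 17062.50 = 115.77 mm
Ȳ = 590625.00 / 17062.50 = 34.62 mm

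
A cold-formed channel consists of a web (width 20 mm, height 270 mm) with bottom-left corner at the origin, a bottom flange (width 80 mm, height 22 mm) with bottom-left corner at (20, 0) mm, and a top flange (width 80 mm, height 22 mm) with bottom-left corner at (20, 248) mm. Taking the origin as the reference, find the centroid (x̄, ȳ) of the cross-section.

web: A = 20 × 270 = 5400.00, centroid at (10.00, 135.00).
bottom flange: A = 80 × 22 = 1760.00, centroid at (60.00, 11.00).
top flange: A = 80 × 22 = 1760.00, centroid at (60.00, 259.00).
ΣA = 8920.00 mm²
ΣAx̄ = (5400.00)(10.00) + (1760.00)(60.00) + (1760.00)(60.00) = 265200.00 mm³
ΣAȳ = (5400.00)(135.00) + (1760.00)(11.00) + (1760.00)(259.00) = 1204200.00 mm³
x̄ = 265200.00 / 8920.00 = 29.73 mm
ȳ = 1204200.00 / 8920.00 = 135.00 mm

x̄ = 29.73 mm, ȳ = 135.00 mm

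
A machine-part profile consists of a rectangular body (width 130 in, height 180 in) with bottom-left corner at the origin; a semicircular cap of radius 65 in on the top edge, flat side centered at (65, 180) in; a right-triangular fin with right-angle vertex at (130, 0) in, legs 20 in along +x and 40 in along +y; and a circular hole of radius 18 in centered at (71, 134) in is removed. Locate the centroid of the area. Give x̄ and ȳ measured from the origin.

x̄ = 65.77 in, ȳ = 113.96 in

rectangular body: A = 130 × 180 = 23400.00, centroid at (65.00, 90.00).
semicircular top: A = ½π·65² = 6636.61, centroid at (65.00, 207.59).
triangular fin: A = ½·20·40 = 400.00, centroid at (136.67, 13.33).
hole: A = −π·18² = -1017.88, centroid at (71.00, 134.00).
ΣA = 29418.74 in²
ΣAx̄ = (23400.00)(65.00) + (6636.61)(65.00) + (400.00)(136.67) + (-1017.88)(71.00) = 1934777.41 in³
ΣAȳ = (23400.00)(90.00) + (6636.61)(207.59) + (400.00)(13.33) + (-1017.88)(134.00) = 3352611.89 in³
x̄ = 1934777.41 / 29418.74 = 65.77 in
ȳ = 3352611.89 / 29418.74 = 113.96 in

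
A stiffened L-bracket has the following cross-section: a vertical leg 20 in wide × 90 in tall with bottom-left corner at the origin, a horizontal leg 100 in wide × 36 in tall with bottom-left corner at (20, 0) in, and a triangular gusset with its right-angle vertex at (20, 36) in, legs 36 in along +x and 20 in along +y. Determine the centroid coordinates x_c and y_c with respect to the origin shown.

Part | A | x̄ᵢ | ȳᵢ | A·x̄ᵢ | A·ȳᵢ
vertical leg | 1800.00 | 10.00 | 45.00 | 18000.00 | 81000.00
horizontal leg | 3600.00 | 70.00 | 18.00 | 252000.00 | 64800.00
gusset | 360.00 | 32.00 | 42.67 | 11520.00 | 15360.00
Σ | 5760.00 |  |  | 281520.00 | 161160.00
x_c = 281520.00 / 5760.00 = 48.88 in
y_c = 161160.00 / 5760.00 = 27.98 in

x_c = 48.88 in, y_c = 27.98 in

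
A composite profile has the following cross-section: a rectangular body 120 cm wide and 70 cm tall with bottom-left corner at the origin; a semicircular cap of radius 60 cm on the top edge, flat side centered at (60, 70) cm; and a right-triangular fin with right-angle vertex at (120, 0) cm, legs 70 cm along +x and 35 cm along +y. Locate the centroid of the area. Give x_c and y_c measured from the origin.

x_c = 66.68 cm, y_c = 55.51 cm

rectangular body: A = 120 × 70 = 8400.00, centroid at (60.00, 35.00).
semicircular top: A = ½π·60² = 5654.87, centroid at (60.00, 95.46).
triangular fin: A = ½·70·35 = 1225.00, centroid at (143.33, 11.67).
ΣA = 15279.87 cm²
ΣAx_c = (8400.00)(60.00) + (5654.87)(60.00) + (1225.00)(143.33) = 1018875.34 cm³
ΣAy_c = (8400.00)(35.00) + (5654.87)(95.46) + (1225.00)(11.67) = 848132.34 cm³
x_c = 1018875.34 / 15279.87 = 66.68 cm
y_c = 848132.34 / 15279.87 = 55.51 cm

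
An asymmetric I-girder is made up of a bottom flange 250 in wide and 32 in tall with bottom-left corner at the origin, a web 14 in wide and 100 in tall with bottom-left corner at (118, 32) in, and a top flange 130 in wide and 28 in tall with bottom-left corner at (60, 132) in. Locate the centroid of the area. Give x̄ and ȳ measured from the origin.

bottom flange: A = 250 × 32 = 8000.00, centroid at (125.00, 16.00).
web: A = 14 × 100 = 1400.00, centroid at (125.00, 82.00).
top flange: A = 130 × 28 = 3640.00, centroid at (125.00, 146.00).
ΣA = 13040.00 in²
ΣAx̄ = (8000.00)(125.00) + (1400.00)(125.00) + (3640.00)(125.00) = 1630000.00 in³
ΣAȳ = (8000.00)(16.00) + (1400.00)(82.00) + (3640.00)(146.00) = 774240.00 in³
x̄ = 1630000.00 / 13040.00 = 125.00 in
ȳ = 774240.00 / 13040.00 = 59.37 in

x̄ = 125.00 in, ȳ = 59.37 in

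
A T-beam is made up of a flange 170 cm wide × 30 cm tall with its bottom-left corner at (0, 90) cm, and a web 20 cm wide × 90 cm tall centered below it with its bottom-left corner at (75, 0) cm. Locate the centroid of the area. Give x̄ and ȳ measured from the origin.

Part | A | x̄ᵢ | ȳᵢ | A·x̄ᵢ | A·ȳᵢ
web | 1800.00 | 85.00 | 45.00 | 153000.00 | 81000.00
flange | 5100.00 | 85.00 | 105.00 | 433500.00 | 535500.00
Σ | 6900.00 |  |  | 586500.00 | 616500.00
x̄ = 586500.00 / 6900.00 = 85.00 cm
ȳ = 616500.00 / 6900.00 = 89.35 cm

x̄ = 85.00 cm, ȳ = 89.35 cm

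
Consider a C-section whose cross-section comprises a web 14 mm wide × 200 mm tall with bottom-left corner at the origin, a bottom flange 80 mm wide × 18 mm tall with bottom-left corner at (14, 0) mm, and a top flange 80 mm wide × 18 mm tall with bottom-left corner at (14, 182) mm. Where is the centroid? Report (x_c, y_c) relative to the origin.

x_c = 30.83 mm, y_c = 100.00 mm

web: A = 14 × 200 = 2800.00, centroid at (7.00, 100.00).
bottom flange: A = 80 × 18 = 1440.00, centroid at (54.00, 9.00).
top flange: A = 80 × 18 = 1440.00, centroid at (54.00, 191.00).
ΣA = 5680.00 mm²
ΣAx_c = (2800.00)(7.00) + (1440.00)(54.00) + (1440.00)(54.00) = 175120.00 mm³
ΣAy_c = (2800.00)(100.00) + (1440.00)(9.00) + (1440.00)(191.00) = 568000.00 mm³
x_c = 175120.00 / 5680.00 = 30.83 mm
y_c = 568000.00 / 5680.00 = 100.00 mm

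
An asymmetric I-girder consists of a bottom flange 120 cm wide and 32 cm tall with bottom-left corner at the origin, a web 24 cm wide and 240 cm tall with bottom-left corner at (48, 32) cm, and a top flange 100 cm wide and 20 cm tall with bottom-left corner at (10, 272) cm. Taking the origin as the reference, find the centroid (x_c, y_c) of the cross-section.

x_c = 60.00 cm, y_c = 129.39 cm

Part | A | x̄ᵢ | ȳᵢ | A·x̄ᵢ | A·ȳᵢ
bottom flange | 3840.00 | 60.00 | 16.00 | 230400.00 | 61440.00
web | 5760.00 | 60.00 | 152.00 | 345600.00 | 875520.00
top flange | 2000.00 | 60.00 | 282.00 | 120000.00 | 564000.00
Σ | 11600.00 |  |  | 696000.00 | 1500960.00
x_c = 696000.00 / 11600.00 = 60.00 cm
y_c = 1500960.00 / 11600.00 = 129.39 cm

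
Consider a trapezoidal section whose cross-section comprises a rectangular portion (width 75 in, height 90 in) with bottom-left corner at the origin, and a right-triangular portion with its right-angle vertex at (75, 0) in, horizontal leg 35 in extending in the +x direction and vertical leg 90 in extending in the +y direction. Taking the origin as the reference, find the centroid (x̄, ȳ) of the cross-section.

x̄ = 46.80 in, ȳ = 42.16 in

rectangular portion: A = 75 × 90 = 6750.00, centroid at (37.50, 45.00).
triangular portion: A = ½·35·90 = 1575.00, centroid at (86.67, 30.00).
ΣA = 8325.00 in²
ΣAx̄ = (6750.00)(37.50) + (1575.00)(86.67) = 389625.00 in³
ΣAȳ = (6750.00)(45.00) + (1575.00)(30.00) = 351000.00 in³
x̄ = 389625.00 / 8325.00 = 46.80 in
ȳ = 351000.00 / 8325.00 = 42.16 in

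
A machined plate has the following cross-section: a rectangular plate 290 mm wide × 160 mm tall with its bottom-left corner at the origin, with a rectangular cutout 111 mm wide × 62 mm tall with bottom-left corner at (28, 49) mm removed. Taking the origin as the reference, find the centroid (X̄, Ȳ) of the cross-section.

plate: A = 290 × 160 = 46400.00, centroid at (145.00, 80.00).
hole: A = −(111 × 62) = -6882.00, centroid at (83.50, 80.00).
ΣA = 39518.00 mm²
ΣAX̄ = (46400.00)(145.00) + (-6882.00)(83.50) = 6153353.00 mm³
ΣAȲ = (46400.00)(80.00) + (-6882.00)(80.00) = 3161440.00 mm³
X̄ = 6153353.00 / 39518.00 = 155.71 mm
Ȳ = 3161440.00 / 39518.00 = 80.00 mm

X̄ = 155.71 mm, Ȳ = 80.00 mm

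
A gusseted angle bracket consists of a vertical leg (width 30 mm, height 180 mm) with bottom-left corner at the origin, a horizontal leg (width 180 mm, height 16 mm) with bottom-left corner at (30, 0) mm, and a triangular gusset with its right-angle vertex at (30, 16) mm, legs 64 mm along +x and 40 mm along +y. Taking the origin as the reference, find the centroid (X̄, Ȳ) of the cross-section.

vertical leg: A = 30 × 180 = 5400.00, centroid at (15.00, 90.00).
horizontal leg: A = 180 × 16 = 2880.00, centroid at (120.00, 8.00).
gusset: A = ½·64·40 = 1280.00, centroid at (51.33, 29.33).
ΣA = 9560.00 mm², ΣAX̄ = 492306.67 mm³, ΣAȲ = 546586.67 mm³.
X̄ = 492306.67/9560.00 = 51.50 mm; Ȳ = 546586.67/9560.00 = 57.17 mm.

X̄ = 51.50 mm, Ȳ = 57.17 mm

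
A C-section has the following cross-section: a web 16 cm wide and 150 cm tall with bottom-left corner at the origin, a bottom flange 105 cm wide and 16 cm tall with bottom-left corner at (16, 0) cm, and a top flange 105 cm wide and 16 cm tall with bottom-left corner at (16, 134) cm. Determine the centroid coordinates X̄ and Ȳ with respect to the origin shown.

web: A = 16 × 150 = 2400.00, centroid at (8.00, 75.00).
bottom flange: A = 105 × 16 = 1680.00, centroid at (68.50, 8.00).
top flange: A = 105 × 16 = 1680.00, centroid at (68.50, 142.00).
ΣA = 5760.00 cm², ΣAX̄ = 249360.00 cm³, ΣAȲ = 432000.00 cm³.
X̄ = 249360.00/5760.00 = 43.29 cm; Ȳ = 432000.00/5760.00 = 75.00 cm.

X̄ = 43.29 cm, Ȳ = 75.00 cm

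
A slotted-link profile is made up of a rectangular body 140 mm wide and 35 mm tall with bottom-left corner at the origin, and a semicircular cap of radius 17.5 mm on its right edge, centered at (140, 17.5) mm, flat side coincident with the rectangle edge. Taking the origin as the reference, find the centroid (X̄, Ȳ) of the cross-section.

rectangular body: A = 140 × 35 = 4900.00, centroid at (70.00, 17.50).
semicircular end: A = ½π·17.5² = 481.06, centroid at (147.43, 17.50).
ΣA = 5381.06 mm²
ΣAX̄ = (4900.00)(70.00) + (481.06)(147.43) = 413920.81 mm³
ΣAȲ = (4900.00)(17.50) + (481.06)(17.50) = 94168.49 mm³
X̄ = 413920.81 / 5381.06 = 76.92 mm
Ȳ = 94168.49 / 5381.06 = 17.50 mm

X̄ = 76.92 mm, Ȳ = 17.50 mm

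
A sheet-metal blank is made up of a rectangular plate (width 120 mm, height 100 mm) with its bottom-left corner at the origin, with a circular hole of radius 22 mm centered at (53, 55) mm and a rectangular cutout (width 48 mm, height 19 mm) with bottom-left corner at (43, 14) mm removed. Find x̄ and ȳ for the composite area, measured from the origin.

x̄ = 60.45 mm, ȳ = 51.73 mm

plate: A = 120 × 100 = 12000.00, centroid at (60.00, 50.00).
hole 1: A = −π·22² = -1520.53, centroid at (53.00, 55.00).
hole 2: A = −(48 × 19) = -912.00, centroid at (67.00, 23.50).
ΣA = 9567.47 mm², ΣAx̄ = 578307.87 mm³, ΣAȳ = 494938.80 mm³.
x̄ = 578307.87/9567.47 = 60.45 mm; ȳ = 494938.80/9567.47 = 51.73 mm.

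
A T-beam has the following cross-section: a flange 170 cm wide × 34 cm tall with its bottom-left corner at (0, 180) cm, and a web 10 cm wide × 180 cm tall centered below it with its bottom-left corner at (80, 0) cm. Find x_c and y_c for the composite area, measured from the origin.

x_c = 85.00 cm, y_c = 171.59 cm

web: A = 10 × 180 = 1800.00, centroid at (85.00, 90.00).
flange: A = 170 × 34 = 5780.00, centroid at (85.00, 197.00).
ΣA = 7580.00 cm², ΣAx_c = 644300.00 cm³, ΣAy_c = 1300660.00 cm³.
x_c = 644300.00/7580.00 = 85.00 cm; y_c = 1300660.00/7580.00 = 171.59 cm.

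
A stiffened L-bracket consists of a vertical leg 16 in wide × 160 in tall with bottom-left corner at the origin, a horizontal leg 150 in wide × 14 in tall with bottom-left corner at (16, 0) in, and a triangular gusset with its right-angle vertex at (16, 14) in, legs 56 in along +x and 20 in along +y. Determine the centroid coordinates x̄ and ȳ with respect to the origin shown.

x̄ = 44.25 in, ȳ = 44.27 in

vertical leg: A = 16 × 160 = 2560.00, centroid at (8.00, 80.00).
horizontal leg: A = 150 × 14 = 2100.00, centroid at (91.00, 7.00).
gusset: A = ½·56·20 = 560.00, centroid at (34.67, 20.67).
ΣA = 5220.00 in², ΣAx̄ = 230993.33 in³, ΣAȳ = 231073.33 in³.
x̄ = 230993.33/5220.00 = 44.25 in; ȳ = 231073.33/5220.00 = 44.27 in.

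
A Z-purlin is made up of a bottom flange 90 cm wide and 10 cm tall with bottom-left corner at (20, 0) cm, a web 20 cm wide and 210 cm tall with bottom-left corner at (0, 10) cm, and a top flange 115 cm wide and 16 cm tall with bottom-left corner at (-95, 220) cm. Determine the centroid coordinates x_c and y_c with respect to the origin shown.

x_c = 4.54 cm, y_c = 130.69 cm

Part | A | x̄ᵢ | ȳᵢ | A·x̄ᵢ | A·ȳᵢ
bottom flange | 900.00 | 65.00 | 5.00 | 58500.00 | 4500.00
web | 4200.00 | 10.00 | 115.00 | 42000.00 | 483000.00
top flange | 1840.00 | -37.50 | 228.00 | -69000.00 | 419520.00
Σ | 6940.00 |  |  | 31500.00 | 907020.00
x_c = 31500.00 / 6940.00 = 4.54 cm
y_c = 907020.00 / 6940.00 = 130.69 cm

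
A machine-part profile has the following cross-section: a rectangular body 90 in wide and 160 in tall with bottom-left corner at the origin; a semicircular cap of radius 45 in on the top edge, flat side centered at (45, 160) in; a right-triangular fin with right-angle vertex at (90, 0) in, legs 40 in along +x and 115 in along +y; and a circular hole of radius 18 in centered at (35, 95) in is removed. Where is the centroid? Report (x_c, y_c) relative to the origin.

x_c = 52.65 in, y_c = 90.82 in

Part | A | x̄ᵢ | ȳᵢ | A·x̄ᵢ | A·ȳᵢ
rectangular body | 14400.00 | 45.00 | 80.00 | 648000.00 | 1152000.00
semicircular top | 3180.86 | 45.00 | 179.10 | 143138.82 | 569688.01
triangular fin | 2300.00 | 103.33 | 38.33 | 237666.67 | 88166.67
hole | -1017.88 | 35.00 | 95.00 | -35625.66 | -96698.22
Σ | 18862.99 |  |  | 993179.82 | 1713156.45
x_c = 993179.82 / 18862.99 = 52.65 in
y_c = 1713156.45 / 18862.99 = 90.82 in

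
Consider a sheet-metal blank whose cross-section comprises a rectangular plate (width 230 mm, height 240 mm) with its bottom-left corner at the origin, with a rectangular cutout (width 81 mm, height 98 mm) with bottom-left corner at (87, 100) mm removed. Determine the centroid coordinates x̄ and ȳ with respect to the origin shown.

Part | A | x̄ᵢ | ȳᵢ | A·x̄ᵢ | A·ȳᵢ
plate | 55200.00 | 115.00 | 120.00 | 6348000.00 | 6624000.00
hole | -7938.00 | 127.50 | 149.00 | -1012095.00 | -1182762.00
Σ | 47262.00 |  |  | 5335905.00 | 5441238.00
x̄ = 5335905.00 / 47262.00 = 112.90 mm
ȳ = 5441238.00 / 47262.00 = 115.13 mm

x̄ = 112.90 mm, ȳ = 115.13 mm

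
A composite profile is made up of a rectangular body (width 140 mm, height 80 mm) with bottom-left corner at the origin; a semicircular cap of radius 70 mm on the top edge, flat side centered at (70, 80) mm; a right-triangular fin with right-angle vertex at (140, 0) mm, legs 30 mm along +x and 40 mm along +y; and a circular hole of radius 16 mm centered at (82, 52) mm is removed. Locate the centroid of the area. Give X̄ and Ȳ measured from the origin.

X̄ = 72.05 mm, Ȳ = 67.33 mm

Part | A | x̄ᵢ | ȳᵢ | A·x̄ᵢ | A·ȳᵢ
rectangular body | 11200.00 | 70.00 | 40.00 | 784000.00 | 448000.00
semicircular top | 7696.90 | 70.00 | 109.71 | 538783.14 | 844418.83
triangular fin | 600.00 | 150.00 | 13.33 | 90000.00 | 8000.00
hole | -804.25 | 82.00 | 52.00 | -65948.31 | -41820.88
Σ | 18692.65 |  |  | 1346834.83 | 1258597.95
X̄ = 1346834.83 / 18692.65 = 72.05 mm
Ȳ = 1258597.95 / 18692.65 = 67.33 mm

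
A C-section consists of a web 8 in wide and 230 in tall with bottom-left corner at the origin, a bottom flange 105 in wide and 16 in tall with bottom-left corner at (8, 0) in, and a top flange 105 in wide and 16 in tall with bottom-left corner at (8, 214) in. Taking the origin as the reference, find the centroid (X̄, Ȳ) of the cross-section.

X̄ = 40.51 in, Ȳ = 115.00 in

web: A = 8 × 230 = 1840.00, centroid at (4.00, 115.00).
bottom flange: A = 105 × 16 = 1680.00, centroid at (60.50, 8.00).
top flange: A = 105 × 16 = 1680.00, centroid at (60.50, 222.00).
ΣA = 5200.00 in²
ΣAX̄ = (1840.00)(4.00) + (1680.00)(60.50) + (1680.00)(60.50) = 210640.00 in³
ΣAȲ = (1840.00)(115.00) + (1680.00)(8.00) + (1680.00)(222.00) = 598000.00 in³
X̄ = 210640.00 / 5200.00 = 40.51 in
Ȳ = 598000.00 / 5200.00 = 115.00 in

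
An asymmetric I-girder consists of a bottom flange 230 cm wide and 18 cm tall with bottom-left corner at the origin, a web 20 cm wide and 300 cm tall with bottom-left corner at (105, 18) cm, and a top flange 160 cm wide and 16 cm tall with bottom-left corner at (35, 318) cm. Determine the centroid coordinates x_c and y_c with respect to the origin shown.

Part | A | x̄ᵢ | ȳᵢ | A·x̄ᵢ | A·ȳᵢ
bottom flange | 4140.00 | 115.00 | 9.00 | 476100.00 | 37260.00
web | 6000.00 | 115.00 | 168.00 | 690000.00 | 1008000.00
top flange | 2560.00 | 115.00 | 326.00 | 294400.00 | 834560.00
Σ | 12700.00 |  |  | 1460500.00 | 1879820.00
x_c = 1460500.00 / 12700.00 = 115.00 cm
y_c = 1879820.00 / 12700.00 = 148.02 cm

x_c = 115.00 cm, y_c = 148.02 cm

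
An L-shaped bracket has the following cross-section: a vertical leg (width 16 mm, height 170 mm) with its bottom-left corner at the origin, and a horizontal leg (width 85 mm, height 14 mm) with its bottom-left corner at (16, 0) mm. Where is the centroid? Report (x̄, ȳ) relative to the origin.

x̄ = 23.37 mm, ȳ = 61.26 mm

vertical leg: A = 16 × 170 = 2720.00, centroid at (8.00, 85.00).
horizontal leg: A = 85 × 14 = 1190.00, centroid at (58.50, 7.00).
ΣA = 3910.00 mm²
ΣAx̄ = (2720.00)(8.00) + (1190.00)(58.50) = 91375.00 mm³
ΣAȳ = (2720.00)(85.00) + (1190.00)(7.00) = 239530.00 mm³
x̄ = 91375.00 / 3910.00 = 23.37 mm
ȳ = 239530.00 / 3910.00 = 61.26 mm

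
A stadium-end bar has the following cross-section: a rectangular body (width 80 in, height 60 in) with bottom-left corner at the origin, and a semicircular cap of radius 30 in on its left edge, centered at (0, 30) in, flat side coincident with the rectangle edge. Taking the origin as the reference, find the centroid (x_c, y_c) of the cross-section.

rectangular body: A = 80 × 60 = 4800.00, centroid at (40.00, 30.00).
semicircular end: A = ½π·30² = 1413.72, centroid at (-12.73, 30.00).
ΣA = 6213.72 in², ΣAx_c = 174000.00 in³, ΣAy_c = 186411.50 in³.
x_c = 174000.00/6213.72 = 28.00 in; y_c = 186411.50/6213.72 = 30.00 in.

x_c = 28.00 in, y_c = 30.00 in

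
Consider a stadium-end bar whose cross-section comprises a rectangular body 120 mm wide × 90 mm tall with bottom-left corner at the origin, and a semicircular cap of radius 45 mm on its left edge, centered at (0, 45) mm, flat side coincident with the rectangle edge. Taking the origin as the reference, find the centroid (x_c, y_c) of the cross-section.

rectangular body: A = 120 × 90 = 10800.00, centroid at (60.00, 45.00).
semicircular end: A = ½π·45² = 3180.86, centroid at (-19.10, 45.00).
ΣA = 13980.86 mm², ΣAx_c = 587250.00 mm³, ΣAy_c = 629138.82 mm³.
x_c = 587250.00/13980.86 = 42.00 mm; y_c = 629138.82/13980.86 = 45.00 mm.

x_c = 42.00 mm, y_c = 45.00 mm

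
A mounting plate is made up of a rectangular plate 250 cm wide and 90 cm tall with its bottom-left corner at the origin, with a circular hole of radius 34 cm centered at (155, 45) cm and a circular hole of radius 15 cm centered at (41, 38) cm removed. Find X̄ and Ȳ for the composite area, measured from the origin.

plate: A = 250 × 90 = 22500.00, centroid at (125.00, 45.00).
hole 1: A = −π·34² = -3631.68, centroid at (155.00, 45.00).
hole 2: A = −π·15² = -706.86, centroid at (41.00, 38.00).
ΣA = 18161.46 cm²
ΣAX̄ = (22500.00)(125.00) + (-3631.68)(155.00) + (-706.86)(41.00) = 2220608.24 cm³
ΣAȲ = (22500.00)(45.00) + (-3631.68)(45.00) + (-706.86)(38.00) = 822213.73 cm³
X̄ = 2220608.24 / 18161.46 = 122.27 cm
Ȳ = 822213.73 / 18161.46 = 45.27 cm

X̄ = 122.27 cm, Ȳ = 45.27 cm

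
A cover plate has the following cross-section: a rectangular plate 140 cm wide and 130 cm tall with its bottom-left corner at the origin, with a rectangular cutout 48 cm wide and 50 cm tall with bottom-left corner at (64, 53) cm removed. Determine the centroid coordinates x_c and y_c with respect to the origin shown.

Part | A | x̄ᵢ | ȳᵢ | A·x̄ᵢ | A·ȳᵢ
plate | 18200.00 | 70.00 | 65.00 | 1274000.00 | 1183000.00
hole | -2400.00 | 88.00 | 78.00 | -211200.00 | -187200.00
Σ | 15800.00 |  |  | 1062800.00 | 995800.00
x_c = 1062800.00 / 15800.00 = 67.27 cm
y_c = 995800.00 / 15800.00 = 63.03 cm

x_c = 67.27 cm, y_c = 63.03 cm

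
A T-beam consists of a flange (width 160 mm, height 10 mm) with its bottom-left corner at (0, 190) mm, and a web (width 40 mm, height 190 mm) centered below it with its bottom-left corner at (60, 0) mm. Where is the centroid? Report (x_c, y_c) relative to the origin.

x_c = 80.00 mm, y_c = 112.39 mm

Part | A | x̄ᵢ | ȳᵢ | A·x̄ᵢ | A·ȳᵢ
web | 7600.00 | 80.00 | 95.00 | 608000.00 | 722000.00
flange | 1600.00 | 80.00 | 195.00 | 128000.00 | 312000.00
Σ | 9200.00 |  |  | 736000.00 | 1034000.00
x_c = 736000.00 / 9200.00 = 80.00 mm
y_c = 1034000.00 / 9200.00 = 112.39 mm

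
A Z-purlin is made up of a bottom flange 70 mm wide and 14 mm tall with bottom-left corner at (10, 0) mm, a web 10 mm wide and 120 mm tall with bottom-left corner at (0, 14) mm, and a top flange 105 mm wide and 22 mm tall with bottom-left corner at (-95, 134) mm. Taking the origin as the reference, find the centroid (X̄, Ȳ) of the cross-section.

Part | A | x̄ᵢ | ȳᵢ | A·x̄ᵢ | A·ȳᵢ
bottom flange | 980.00 | 45.00 | 7.00 | 44100.00 | 6860.00
web | 1200.00 | 5.00 | 74.00 | 6000.00 | 88800.00
top flange | 2310.00 | -42.50 | 145.00 | -98175.00 | 334950.00
Σ | 4490.00 |  |  | -48075.00 | 430610.00
X̄ = -48075.00 / 4490.00 = -10.71 mm
Ȳ = 430610.00 / 4490.00 = 95.90 mm

X̄ = -10.71 mm, Ȳ = 95.90 mm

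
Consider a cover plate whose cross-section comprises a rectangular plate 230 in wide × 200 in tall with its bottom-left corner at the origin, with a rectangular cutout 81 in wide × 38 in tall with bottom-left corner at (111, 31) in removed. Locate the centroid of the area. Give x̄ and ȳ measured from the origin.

plate: A = 230 × 200 = 46000.00, centroid at (115.00, 100.00).
hole: A = −(81 × 38) = -3078.00, centroid at (151.50, 50.00).
ΣA = 42922.00 in²
ΣAx̄ = (46000.00)(115.00) + (-3078.00)(151.50) = 4823683.00 in³
ΣAȳ = (46000.00)(100.00) + (-3078.00)(50.00) = 4446100.00 in³
x̄ = 4823683.00 / 42922.00 = 112.38 in
ȳ = 4446100.00 / 42922.00 = 103.59 in

x̄ = 112.38 in, ȳ = 103.59 in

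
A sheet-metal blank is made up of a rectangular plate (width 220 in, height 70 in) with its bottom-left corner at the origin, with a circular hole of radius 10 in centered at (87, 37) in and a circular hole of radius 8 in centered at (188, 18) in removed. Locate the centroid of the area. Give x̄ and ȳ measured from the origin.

plate: A = 220 × 70 = 15400.00, centroid at (110.00, 35.00).
hole 1: A = −π·10² = -314.16, centroid at (87.00, 37.00).
hole 2: A = −π·8² = -201.06, centroid at (188.00, 18.00).
ΣA = 14884.78 in²
ΣAx̄ = (15400.00)(110.00) + (-314.16)(87.00) + (-201.06)(188.00) = 1628868.50 in³
ΣAȳ = (15400.00)(35.00) + (-314.16)(37.00) + (-201.06)(18.00) = 523756.99 in³
x̄ = 1628868.50 / 14884.78 = 109.43 in
ȳ = 523756.99 / 14884.78 = 35.19 in

x̄ = 109.43 in, ȳ = 35.19 in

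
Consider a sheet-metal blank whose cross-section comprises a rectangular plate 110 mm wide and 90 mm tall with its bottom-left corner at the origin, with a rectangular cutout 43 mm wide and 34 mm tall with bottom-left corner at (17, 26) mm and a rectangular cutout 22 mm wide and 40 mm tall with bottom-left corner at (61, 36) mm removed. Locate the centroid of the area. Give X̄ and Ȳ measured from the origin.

X̄ = 56.21 mm, Ȳ = 44.11 mm

plate: A = 110 × 90 = 9900.00, centroid at (55.00, 45.00).
hole 1: A = −(43 × 34) = -1462.00, centroid at (38.50, 43.00).
hole 2: A = −(22 × 40) = -880.00, centroid at (72.00, 56.00).
ΣA = 7558.00 mm²
ΣAX̄ = (9900.00)(55.00) + (-1462.00)(38.50) + (-880.00)(72.00) = 424853.00 mm³
ΣAȲ = (9900.00)(45.00) + (-1462.00)(43.00) + (-880.00)(56.00) = 333354.00 mm³
X̄ = 424853.00 / 7558.00 = 56.21 mm
Ȳ = 333354.00 / 7558.00 = 44.11 mm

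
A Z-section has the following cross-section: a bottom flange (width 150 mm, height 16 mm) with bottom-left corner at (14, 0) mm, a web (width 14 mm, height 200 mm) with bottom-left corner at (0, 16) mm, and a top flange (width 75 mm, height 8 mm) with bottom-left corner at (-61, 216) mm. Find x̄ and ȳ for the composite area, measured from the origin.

bottom flange: A = 150 × 16 = 2400.00, centroid at (89.00, 8.00).
web: A = 14 × 200 = 2800.00, centroid at (7.00, 116.00).
top flange: A = 75 × 8 = 600.00, centroid at (-23.50, 220.00).
ΣA = 5800.00 mm²
ΣAx̄ = (2400.00)(89.00) + (2800.00)(7.00) + (600.00)(-23.50) = 219100.00 mm³
ΣAȳ = (2400.00)(8.00) + (2800.00)(116.00) + (600.00)(220.00) = 476000.00 mm³
x̄ = 219100.00 / 5800.00 = 37.78 mm
ȳ = 476000.00 / 5800.00 = 82.07 mm

x̄ = 37.78 mm, ȳ = 82.07 mm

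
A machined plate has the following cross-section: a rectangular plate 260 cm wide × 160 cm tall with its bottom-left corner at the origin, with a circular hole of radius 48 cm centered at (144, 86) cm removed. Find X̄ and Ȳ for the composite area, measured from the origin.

X̄ = 127.05 cm, Ȳ = 78.74 cm

plate: A = 260 × 160 = 41600.00, centroid at (130.00, 80.00).
hole: A = −π·48² = -7238.23, centroid at (144.00, 86.00).
ΣA = 34361.77 cm²
ΣAX̄ = (41600.00)(130.00) + (-7238.23)(144.00) = 4365694.96 cm³
ΣAȲ = (41600.00)(80.00) + (-7238.23)(86.00) = 2705512.27 cm³
X̄ = 4365694.96 / 34361.77 = 127.05 cm
Ȳ = 2705512.27 / 34361.77 = 78.74 cm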